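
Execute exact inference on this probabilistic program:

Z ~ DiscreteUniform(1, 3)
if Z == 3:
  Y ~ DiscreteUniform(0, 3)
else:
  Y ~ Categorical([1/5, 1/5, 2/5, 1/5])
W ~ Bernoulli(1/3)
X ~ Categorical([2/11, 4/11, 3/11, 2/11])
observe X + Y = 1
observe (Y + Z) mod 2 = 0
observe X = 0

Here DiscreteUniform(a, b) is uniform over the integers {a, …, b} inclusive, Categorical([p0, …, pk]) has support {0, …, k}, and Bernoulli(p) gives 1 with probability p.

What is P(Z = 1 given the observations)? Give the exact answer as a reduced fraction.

Enumerate traces; 4 have nonzero weight after conditioning:
  (Z=1, Y=1, W=0, X=0) weight 4/495
  (Z=1, Y=1, W=1, X=0) weight 2/495
  (Z=3, Y=1, W=0, X=0) weight 1/99
  (Z=3, Y=1, W=1, X=0) weight 1/198
Group by Z:
  weight(Z=1) = 2/165
  weight(Z=3) = 1/66
Total weight = 2/165 + 1/66 = 3/110
P(Z=1 | obs) = 2/165 / 3/110 = 4/9
P(Z=3 | obs) = 1/66 / 3/110 = 5/9

P(Z = 1 | obs) = 4/9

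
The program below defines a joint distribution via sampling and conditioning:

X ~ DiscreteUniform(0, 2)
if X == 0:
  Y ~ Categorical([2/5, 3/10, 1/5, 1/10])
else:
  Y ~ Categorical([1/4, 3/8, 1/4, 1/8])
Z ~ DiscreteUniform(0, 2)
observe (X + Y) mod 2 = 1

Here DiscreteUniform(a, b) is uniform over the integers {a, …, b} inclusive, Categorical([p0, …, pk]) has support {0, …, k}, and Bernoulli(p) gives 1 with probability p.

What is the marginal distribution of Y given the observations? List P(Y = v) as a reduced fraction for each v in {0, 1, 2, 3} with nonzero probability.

P(Y=0) = 5/28, P(Y=1) = 27/56, P(Y=2) = 5/28, P(Y=3) = 9/56

Enumerate traces; 18 have nonzero weight after conditioning:
  (X=0, Y=1, Z=0) weight 1/30
  (X=0, Y=1, Z=1) weight 1/30
  (X=0, Y=1, Z=2) weight 1/30
  (X=0, Y=3, Z=0) weight 1/90
  (X=0, Y=3, Z=1) weight 1/90
  (X=0, Y=3, Z=2) weight 1/90
  (X=1, Y=0, Z=0) weight 1/36
  (X=1, Y=0, Z=1) weight 1/36
  (X=1, Y=2, Z=0) weight 1/36
  … 9 more
Group by Y:
  weight(Y=0) = 1/12
  weight(Y=1) = 9/40
  weight(Y=2) = 1/12
  weight(Y=3) = 3/40
Total weight = 1/12 + 9/40 + 1/12 + 3/40 = 7/15
P(Y=0 | obs) = 1/12 / 7/15 = 5/28
P(Y=1 | obs) = 9/40 / 7/15 = 27/56
P(Y=2 | obs) = 1/12 / 7/15 = 5/28
P(Y=3 | obs) = 3/40 / 7/15 = 9/56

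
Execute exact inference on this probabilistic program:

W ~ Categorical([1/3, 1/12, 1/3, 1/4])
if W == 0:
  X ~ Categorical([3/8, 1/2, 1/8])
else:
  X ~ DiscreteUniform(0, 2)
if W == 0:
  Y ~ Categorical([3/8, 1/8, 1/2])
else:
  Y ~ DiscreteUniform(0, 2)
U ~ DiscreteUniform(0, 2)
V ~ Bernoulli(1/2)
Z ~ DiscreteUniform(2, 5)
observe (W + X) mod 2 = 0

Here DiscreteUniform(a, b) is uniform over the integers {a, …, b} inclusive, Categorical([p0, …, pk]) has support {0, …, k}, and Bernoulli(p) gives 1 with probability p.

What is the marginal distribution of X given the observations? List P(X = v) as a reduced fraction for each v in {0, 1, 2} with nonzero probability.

P(X=0) = 17/36, P(X=1) = 2/9, P(X=2) = 11/36

Enumerate traces; 432 have nonzero weight after conditioning:
  (W=0, X=0, Y=0, U=0, V=0, Z=2) weight 1/512
  (W=0, X=0, Y=0, U=0, V=0, Z=3) weight 1/512
  (W=0, X=0, Y=0, U=0, V=0, Z=4) weight 1/512
  (W=0, X=0, Y=0, U=0, V=0, Z=5) weight 1/512
  (W=0, X=0, Y=0, U=0, V=1, Z=2) weight 1/512
  (W=0, X=0, Y=0, U=0, V=1, Z=3) weight 1/512
  (W=0, X=0, Y=0, U=0, V=1, Z=4) weight 1/512
  (W=0, X=0, Y=0, U=0, V=1, Z=5) weight 1/512
  (W=0, X=2, Y=0, U=0, V=0, Z=2) weight 1/1536
  (W=1, X=1, Y=0, U=0, V=0, Z=2) weight 1/2592
  … 422 more
Group by X:
  weight(X=0) = 17/72
  weight(X=1) = 1/9
  weight(X=2) = 11/72
Total weight = 17/72 + 1/9 + 11/72 = 1/2
P(X=0 | obs) = 17/72 / 1/2 = 17/36
P(X=1 | obs) = 1/9 / 1/2 = 2/9
P(X=2 | obs) = 11/72 / 1/2 = 11/36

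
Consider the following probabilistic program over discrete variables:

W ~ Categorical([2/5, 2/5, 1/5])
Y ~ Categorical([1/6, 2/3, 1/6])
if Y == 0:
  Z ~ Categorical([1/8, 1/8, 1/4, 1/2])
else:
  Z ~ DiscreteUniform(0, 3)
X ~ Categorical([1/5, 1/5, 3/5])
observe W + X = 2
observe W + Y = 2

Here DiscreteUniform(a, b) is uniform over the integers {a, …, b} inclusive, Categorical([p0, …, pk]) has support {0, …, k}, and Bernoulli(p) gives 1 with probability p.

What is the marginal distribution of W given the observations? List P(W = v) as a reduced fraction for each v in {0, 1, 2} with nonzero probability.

P(W=0) = 2/5, P(W=1) = 8/15, P(W=2) = 1/15

Enumerate traces; 12 have nonzero weight after conditioning:
  (W=0, Y=2, Z=0, X=2) weight 1/100
  (W=0, Y=2, Z=1, X=2) weight 1/100
  (W=0, Y=2, Z=2, X=2) weight 1/100
  (W=0, Y=2, Z=3, X=2) weight 1/100
  (W=1, Y=1, Z=0, X=1) weight 1/75
  (W=1, Y=1, Z=1, X=1) weight 1/75
  (W=1, Y=1, Z=2, X=1) weight 1/75
  (W=1, Y=1, Z=3, X=1) weight 1/75
  (W=2, Y=0, Z=0, X=0) weight 1/1200
  … 3 more
Group by W:
  weight(W=0) = 1/25
  weight(W=1) = 4/75
  weight(W=2) = 1/150
Total weight = 1/25 + 4/75 + 1/150 = 1/10
P(W=0 | obs) = 1/25 / 1/10 = 2/5
P(W=1 | obs) = 4/75 / 1/10 = 8/15
P(W=2 | obs) = 1/150 / 1/10 = 1/15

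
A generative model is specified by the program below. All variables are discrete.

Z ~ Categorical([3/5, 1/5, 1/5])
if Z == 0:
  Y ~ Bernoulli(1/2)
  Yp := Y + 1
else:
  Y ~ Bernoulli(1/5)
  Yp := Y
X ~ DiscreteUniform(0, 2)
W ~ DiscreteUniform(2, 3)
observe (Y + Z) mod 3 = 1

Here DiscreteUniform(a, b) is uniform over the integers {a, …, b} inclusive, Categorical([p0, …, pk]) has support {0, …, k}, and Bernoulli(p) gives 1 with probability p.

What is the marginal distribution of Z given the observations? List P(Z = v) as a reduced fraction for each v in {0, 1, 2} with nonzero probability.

P(Z=0) = 15/23, P(Z=1) = 8/23

Enumerate traces; 12 have nonzero weight after conditioning:
  (Z=0, Y=1, X=0, W=2) weight 1/20
  (Z=0, Y=1, X=0, W=3) weight 1/20
  (Z=0, Y=1, X=1, W=2) weight 1/20
  (Z=0, Y=1, X=1, W=3) weight 1/20
  (Z=0, Y=1, X=2, W=2) weight 1/20
  (Z=0, Y=1, X=2, W=3) weight 1/20
  (Z=1, Y=0, X=0, W=2) weight 2/75
  (Z=1, Y=0, X=0, W=3) weight 2/75
  … 4 more
Group by Z:
  weight(Z=0) = 3/10
  weight(Z=1) = 4/25
Total weight = 3/10 + 4/25 = 23/50
P(Z=0 | obs) = 3/10 / 23/50 = 15/23
P(Z=1 | obs) = 4/25 / 23/50 = 8/23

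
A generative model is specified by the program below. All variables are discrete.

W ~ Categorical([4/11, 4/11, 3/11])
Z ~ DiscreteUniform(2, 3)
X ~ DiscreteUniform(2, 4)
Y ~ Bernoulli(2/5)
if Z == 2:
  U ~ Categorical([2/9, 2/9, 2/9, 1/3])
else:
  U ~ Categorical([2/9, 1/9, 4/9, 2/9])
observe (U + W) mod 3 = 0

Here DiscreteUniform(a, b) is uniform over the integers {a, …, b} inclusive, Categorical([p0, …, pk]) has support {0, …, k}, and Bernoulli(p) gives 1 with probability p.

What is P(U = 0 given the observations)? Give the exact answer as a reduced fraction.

P(U = 0 | obs) = 16/69

Enumerate traces; 48 have nonzero weight after conditioning:
  (W=0, Z=2, X=2, Y=0, U=0) weight 4/495
  (W=0, Z=2, X=2, Y=0, U=3) weight 2/165
  (W=0, Z=2, X=2, Y=1, U=0) weight 8/1485
  (W=0, Z=2, X=2, Y=1, U=3) weight 4/495
  (W=0, Z=2, X=3, Y=0, U=0) weight 4/495
  (W=0, Z=2, X=3, Y=0, U=3) weight 2/165
  (W=0, Z=2, X=3, Y=1, U=0) weight 8/1485
  (W=0, Z=2, X=3, Y=1, U=3) weight 4/495
  (W=1, Z=2, X=2, Y=0, U=2) weight 4/495
  (W=2, Z=2, X=2, Y=0, U=1) weight 1/165
  … 38 more
Group by U:
  weight(U=0) = 8/99
  weight(U=1) = 1/22
  weight(U=2) = 4/33
  weight(U=3) = 10/99
Total weight = 8/99 + 1/22 + 4/33 + 10/99 = 23/66
P(U=0 | obs) = 8/99 / 23/66 = 16/69
P(U=1 | obs) = 1/22 / 23/66 = 3/23
P(U=2 | obs) = 4/33 / 23/66 = 8/23
P(U=3 | obs) = 10/99 / 23/66 = 20/69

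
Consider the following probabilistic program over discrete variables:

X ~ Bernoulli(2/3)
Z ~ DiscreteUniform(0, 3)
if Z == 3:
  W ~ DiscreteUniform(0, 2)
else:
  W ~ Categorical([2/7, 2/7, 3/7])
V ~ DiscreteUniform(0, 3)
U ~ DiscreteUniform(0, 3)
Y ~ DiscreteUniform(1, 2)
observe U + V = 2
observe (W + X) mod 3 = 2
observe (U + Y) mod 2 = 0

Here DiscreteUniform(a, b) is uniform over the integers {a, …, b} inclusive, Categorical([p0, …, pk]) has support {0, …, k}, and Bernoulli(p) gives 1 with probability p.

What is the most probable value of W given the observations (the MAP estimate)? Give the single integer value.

Enumerate traces; 24 have nonzero weight after conditioning:
  (X=0, Z=0, W=2, V=0, U=2, Y=2) weight 1/896
  (X=0, Z=0, W=2, V=1, U=1, Y=1) weight 1/896
  (X=0, Z=0, W=2, V=2, U=0, Y=2) weight 1/896
  (X=0, Z=1, W=2, V=0, U=2, Y=2) weight 1/896
  (X=0, Z=1, W=2, V=1, U=1, Y=1) weight 1/896
  (X=0, Z=1, W=2, V=2, U=0, Y=2) weight 1/896
  (X=0, Z=2, W=2, V=0, U=2, Y=2) weight 1/896
  (X=0, Z=2, W=2, V=1, U=1, Y=1) weight 1/896
  (X=1, Z=0, W=1, V=0, U=2, Y=2) weight 1/672
  … 15 more
Group by W:
  weight(W=1) = 25/1344
  weight(W=2) = 17/1344
Total weight = 25/1344 + 17/1344 = 1/32
P(W=1 | obs) = 25/1344 / 1/32 = 25/42
P(W=2 | obs) = 17/1344 / 1/32 = 17/42
argmax = 1

argmax_v P(W = v | obs) = 1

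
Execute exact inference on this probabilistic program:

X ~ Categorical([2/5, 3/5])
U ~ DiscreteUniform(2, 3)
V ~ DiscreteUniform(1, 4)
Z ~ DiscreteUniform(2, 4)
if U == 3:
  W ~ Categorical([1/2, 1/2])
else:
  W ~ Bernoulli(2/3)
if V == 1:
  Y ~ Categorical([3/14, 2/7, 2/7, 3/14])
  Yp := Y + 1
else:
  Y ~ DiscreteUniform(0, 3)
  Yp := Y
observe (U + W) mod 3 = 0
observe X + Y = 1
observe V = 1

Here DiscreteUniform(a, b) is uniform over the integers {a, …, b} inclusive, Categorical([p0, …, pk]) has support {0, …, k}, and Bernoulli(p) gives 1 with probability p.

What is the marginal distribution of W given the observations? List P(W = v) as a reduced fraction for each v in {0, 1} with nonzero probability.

Enumerate traces; 12 have nonzero weight after conditioning:
  (X=0, U=2, V=1, Z=2, W=1, Y=1) weight 1/315
  (X=0, U=2, V=1, Z=3, W=1, Y=1) weight 1/315
  (X=0, U=2, V=1, Z=4, W=1, Y=1) weight 1/315
  (X=0, U=3, V=1, Z=2, W=0, Y=1) weight 1/420
  (X=0, U=3, V=1, Z=3, W=0, Y=1) weight 1/420
  (X=0, U=3, V=1, Z=4, W=0, Y=1) weight 1/420
  (X=1, U=2, V=1, Z=2, W=1, Y=0) weight 1/280
  (X=1, U=2, V=1, Z=3, W=1, Y=0) weight 1/280
  … 4 more
Group by W:
  weight(W=0) = 17/1120
  weight(W=1) = 17/840
Total weight = 17/1120 + 17/840 = 17/480
P(W=0 | obs) = 17/1120 / 17/480 = 3/7
P(W=1 | obs) = 17/840 / 17/480 = 4/7

P(W=0) = 3/7, P(W=1) = 4/7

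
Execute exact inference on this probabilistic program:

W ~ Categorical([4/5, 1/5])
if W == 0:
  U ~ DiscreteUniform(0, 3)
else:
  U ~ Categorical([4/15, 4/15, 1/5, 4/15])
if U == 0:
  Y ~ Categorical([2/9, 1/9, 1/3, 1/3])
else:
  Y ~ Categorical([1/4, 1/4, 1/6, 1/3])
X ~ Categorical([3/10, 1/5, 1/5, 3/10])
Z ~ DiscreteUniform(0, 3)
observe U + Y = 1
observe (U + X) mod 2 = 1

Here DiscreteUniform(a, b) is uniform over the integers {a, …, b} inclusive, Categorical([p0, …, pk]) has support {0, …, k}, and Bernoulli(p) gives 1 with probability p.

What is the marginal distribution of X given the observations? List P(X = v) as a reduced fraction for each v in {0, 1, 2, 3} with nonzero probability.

P(X=0) = 27/65, P(X=1) = 8/65, P(X=2) = 18/65, P(X=3) = 12/65

Enumerate traces; 32 have nonzero weight after conditioning:
  (W=0, U=0, Y=1, X=1, Z=0) weight 1/900
  (W=0, U=0, Y=1, X=1, Z=1) weight 1/900
  (W=0, U=0, Y=1, X=1, Z=2) weight 1/900
  (W=0, U=0, Y=1, X=1, Z=3) weight 1/900
  (W=0, U=0, Y=1, X=3, Z=0) weight 1/600
  (W=0, U=0, Y=1, X=3, Z=1) weight 1/600
  (W=0, U=0, Y=1, X=3, Z=2) weight 1/600
  (W=0, U=0, Y=1, X=3, Z=3) weight 1/600
  (W=0, U=1, Y=0, X=0, Z=0) weight 3/800
  (W=0, U=1, Y=0, X=2, Z=0) weight 1/400
  … 22 more
Group by X:
  weight(X=0) = 19/1000
  weight(X=1) = 19/3375
  weight(X=2) = 19/1500
  weight(X=3) = 19/2250
Total weight = 19/1000 + 19/3375 + 19/1500 + 19/2250 = 247/5400
P(X=0 | obs) = 19/1000 / 247/5400 = 27/65
P(X=1 | obs) = 19/3375 / 247/5400 = 8/65
P(X=2 | obs) = 19/1500 / 247/5400 = 18/65
P(X=3 | obs) = 19/2250 / 247/5400 = 12/65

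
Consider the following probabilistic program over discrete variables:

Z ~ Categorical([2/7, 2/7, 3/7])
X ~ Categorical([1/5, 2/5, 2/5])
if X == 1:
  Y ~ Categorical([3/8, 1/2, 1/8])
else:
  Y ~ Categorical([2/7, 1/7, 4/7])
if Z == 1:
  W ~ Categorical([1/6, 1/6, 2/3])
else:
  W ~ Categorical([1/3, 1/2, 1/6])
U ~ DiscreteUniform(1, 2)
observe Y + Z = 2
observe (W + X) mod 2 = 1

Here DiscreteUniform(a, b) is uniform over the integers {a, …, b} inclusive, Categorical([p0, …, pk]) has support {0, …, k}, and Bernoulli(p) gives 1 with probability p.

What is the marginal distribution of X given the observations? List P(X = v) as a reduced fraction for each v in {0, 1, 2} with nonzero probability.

P(X=0) = 176/1039, P(X=1) = 511/1039, P(X=2) = 352/1039

Enumerate traces; 24 have nonzero weight after conditioning:
  (Z=0, X=0, Y=2, W=1, U=1) weight 2/245
  (Z=0, X=0, Y=2, W=1, U=2) weight 2/245
  (Z=0, X=1, Y=2, W=0, U=1) weight 1/420
  (Z=0, X=1, Y=2, W=0, U=2) weight 1/420
  (Z=0, X=1, Y=2, W=2, U=1) weight 1/840
  (Z=0, X=1, Y=2, W=2, U=2) weight 1/840
  (Z=0, X=2, Y=2, W=1, U=1) weight 4/245
  (Z=0, X=2, Y=2, W=1, U=2) weight 4/245
  … 16 more
Group by X:
  weight(X=0) = 22/735
  weight(X=1) = 73/840
  weight(X=2) = 44/735
Total weight = 22/735 + 73/840 + 44/735 = 1039/5880
P(X=0 | obs) = 22/735 / 1039/5880 = 176/1039
P(X=1 | obs) = 73/840 / 1039/5880 = 511/1039
P(X=2 | obs) = 44/735 / 1039/5880 = 352/1039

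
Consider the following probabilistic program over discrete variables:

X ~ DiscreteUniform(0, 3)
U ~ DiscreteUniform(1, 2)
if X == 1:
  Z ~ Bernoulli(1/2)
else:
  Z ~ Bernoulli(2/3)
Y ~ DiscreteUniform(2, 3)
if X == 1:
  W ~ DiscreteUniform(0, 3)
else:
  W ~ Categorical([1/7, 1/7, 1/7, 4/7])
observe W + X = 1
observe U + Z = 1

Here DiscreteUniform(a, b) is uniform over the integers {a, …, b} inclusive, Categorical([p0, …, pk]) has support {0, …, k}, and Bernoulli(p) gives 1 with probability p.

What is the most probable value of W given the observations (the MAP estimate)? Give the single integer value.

Enumerate traces; 4 have nonzero weight after conditioning:
  (X=0, U=1, Z=0, Y=2, W=1) weight 1/336
  (X=0, U=1, Z=0, Y=3, W=1) weight 1/336
  (X=1, U=1, Z=0, Y=2, W=0) weight 1/128
  (X=1, U=1, Z=0, Y=3, W=0) weight 1/128
Group by W:
  weight(W=0) = 1/64
  weight(W=1) = 1/168
Total weight = 1/64 + 1/168 = 29/1344
P(W=0 | obs) = 1/64 / 29/1344 = 21/29
P(W=1 | obs) = 1/168 / 29/1344 = 8/29
argmax = 0

argmax_v P(W = v | obs) = 0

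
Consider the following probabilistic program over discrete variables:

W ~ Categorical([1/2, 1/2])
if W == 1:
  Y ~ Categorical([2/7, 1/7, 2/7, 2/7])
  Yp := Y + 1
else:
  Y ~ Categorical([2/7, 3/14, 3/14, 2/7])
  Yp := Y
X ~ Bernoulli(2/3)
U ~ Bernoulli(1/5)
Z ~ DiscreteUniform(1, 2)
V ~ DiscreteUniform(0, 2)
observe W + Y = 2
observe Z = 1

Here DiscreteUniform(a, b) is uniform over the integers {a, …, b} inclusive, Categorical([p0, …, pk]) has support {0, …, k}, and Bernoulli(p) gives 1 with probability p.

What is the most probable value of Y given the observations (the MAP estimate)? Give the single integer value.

argmax_v P(Y = v | obs) = 2

Enumerate traces; 24 have nonzero weight after conditioning:
  (W=0, Y=2, X=0, U=0, Z=1, V=0) weight 1/210
  (W=0, Y=2, X=0, U=0, Z=1, V=1) weight 1/210
  (W=0, Y=2, X=0, U=0, Z=1, V=2) weight 1/210
  (W=0, Y=2, X=0, U=1, Z=1, V=0) weight 1/840
  (W=0, Y=2, X=0, U=1, Z=1, V=1) weight 1/840
  (W=0, Y=2, X=0, U=1, Z=1, V=2) weight 1/840
  (W=0, Y=2, X=1, U=0, Z=1, V=0) weight 1/105
  (W=0, Y=2, X=1, U=0, Z=1, V=1) weight 1/105
  (W=1, Y=1, X=0, U=0, Z=1, V=0) weight 1/315
  … 15 more
Group by Y:
  weight(Y=1) = 1/28
  weight(Y=2) = 3/56
Total weight = 1/28 + 3/56 = 5/56
P(Y=1 | obs) = 1/28 / 5/56 = 2/5
P(Y=2 | obs) = 3/56 / 5/56 = 3/5
argmax = 2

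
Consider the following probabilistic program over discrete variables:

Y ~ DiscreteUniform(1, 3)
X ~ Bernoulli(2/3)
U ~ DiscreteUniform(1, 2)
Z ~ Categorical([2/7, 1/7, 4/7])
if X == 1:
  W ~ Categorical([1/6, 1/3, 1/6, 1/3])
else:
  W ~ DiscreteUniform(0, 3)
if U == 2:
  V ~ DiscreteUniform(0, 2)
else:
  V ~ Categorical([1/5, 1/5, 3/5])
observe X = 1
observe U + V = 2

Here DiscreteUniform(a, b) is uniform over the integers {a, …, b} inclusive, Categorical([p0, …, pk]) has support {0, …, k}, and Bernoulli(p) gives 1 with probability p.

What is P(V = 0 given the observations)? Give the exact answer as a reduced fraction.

Enumerate traces; 72 have nonzero weight after conditioning:
  (Y=1, X=1, U=1, Z=0, W=0, V=1) weight 1/945
  (Y=1, X=1, U=1, Z=0, W=1, V=1) weight 2/945
  (Y=1, X=1, U=1, Z=0, W=2, V=1) weight 1/945
  (Y=1, X=1, U=1, Z=0, W=3, V=1) weight 2/945
  (Y=1, X=1, U=1, Z=1, W=0, V=1) weight 1/1890
  (Y=1, X=1, U=1, Z=1, W=1, V=1) weight 1/945
  (Y=1, X=1, U=1, Z=1, W=2, V=1) weight 1/1890
  (Y=1, X=1, U=1, Z=1, W=3, V=1) weight 1/945
  (Y=1, X=1, U=2, Z=0, W=0, V=0) weight 1/567
  … 63 more
Group by V:
  weight(V=0) = 1/9
  weight(V=1) = 1/15
Total weight = 1/9 + 1/15 = 8/45
P(V=0 | obs) = 1/9 / 8/45 = 5/8
P(V=1 | obs) = 1/15 / 8/45 = 3/8

P(V = 0 | obs) = 5/8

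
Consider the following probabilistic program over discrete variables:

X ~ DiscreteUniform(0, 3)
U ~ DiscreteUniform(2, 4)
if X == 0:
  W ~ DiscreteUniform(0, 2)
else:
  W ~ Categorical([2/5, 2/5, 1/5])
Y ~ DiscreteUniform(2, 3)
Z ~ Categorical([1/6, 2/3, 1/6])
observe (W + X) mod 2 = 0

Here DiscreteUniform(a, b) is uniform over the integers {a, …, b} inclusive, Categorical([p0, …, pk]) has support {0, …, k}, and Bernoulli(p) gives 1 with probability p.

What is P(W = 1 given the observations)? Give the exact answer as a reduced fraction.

P(W = 1 | obs) = 12/31

Enumerate traces; 108 have nonzero weight after conditioning:
  (X=0, U=2, W=0, Y=2, Z=0) weight 1/432
  (X=0, U=2, W=0, Y=2, Z=1) weight 1/108
  (X=0, U=2, W=0, Y=2, Z=2) weight 1/432
  (X=0, U=2, W=0, Y=3, Z=0) weight 1/432
  (X=0, U=2, W=0, Y=3, Z=1) weight 1/108
  (X=0, U=2, W=0, Y=3, Z=2) weight 1/432
  (X=0, U=2, W=2, Y=2, Z=0) weight 1/432
  (X=0, U=2, W=2, Y=2, Z=1) weight 1/108
  (X=1, U=2, W=1, Y=2, Z=0) weight 1/360
  … 99 more
Group by W:
  weight(W=0) = 11/60
  weight(W=1) = 1/5
  weight(W=2) = 2/15
Total weight = 11/60 + 1/5 + 2/15 = 31/60
P(W=0 | obs) = 11/60 / 31/60 = 11/31
P(W=1 | obs) = 1/5 / 31/60 = 12/31
P(W=2 | obs) = 2/15 / 31/60 = 8/31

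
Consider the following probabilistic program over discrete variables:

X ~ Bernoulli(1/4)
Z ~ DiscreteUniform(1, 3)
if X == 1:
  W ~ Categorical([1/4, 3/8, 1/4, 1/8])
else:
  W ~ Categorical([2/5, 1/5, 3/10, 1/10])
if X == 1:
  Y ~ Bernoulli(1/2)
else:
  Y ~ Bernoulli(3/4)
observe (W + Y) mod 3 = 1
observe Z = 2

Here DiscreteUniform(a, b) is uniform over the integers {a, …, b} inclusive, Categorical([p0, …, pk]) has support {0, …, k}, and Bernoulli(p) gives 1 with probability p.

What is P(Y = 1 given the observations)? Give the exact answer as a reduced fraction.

Enumerate traces; 6 have nonzero weight after conditioning:
  (X=0, Z=2, W=0, Y=1) weight 3/40
  (X=0, Z=2, W=1, Y=0) weight 1/80
  (X=0, Z=2, W=3, Y=1) weight 3/160
  (X=1, Z=2, W=0, Y=1) weight 1/96
  (X=1, Z=2, W=1, Y=0) weight 1/64
  (X=1, Z=2, W=3, Y=1) weight 1/192
Group by Y:
  weight(Y=0) = 9/320
  weight(Y=1) = 7/64
Total weight = 9/320 + 7/64 = 11/80
P(Y=0 | obs) = 9/320 / 11/80 = 9/44
P(Y=1 | obs) = 7/64 / 11/80 = 35/44

P(Y = 1 | obs) = 35/44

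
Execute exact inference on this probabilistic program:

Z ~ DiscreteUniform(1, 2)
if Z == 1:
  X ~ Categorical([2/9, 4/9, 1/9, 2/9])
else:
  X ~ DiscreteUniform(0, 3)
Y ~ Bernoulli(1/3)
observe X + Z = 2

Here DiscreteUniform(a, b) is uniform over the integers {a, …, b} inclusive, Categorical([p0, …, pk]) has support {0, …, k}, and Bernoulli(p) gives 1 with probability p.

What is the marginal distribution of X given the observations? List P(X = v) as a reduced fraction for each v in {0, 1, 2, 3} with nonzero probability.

P(X=0) = 9/25, P(X=1) = 16/25

Enumerate traces; 4 have nonzero weight after conditioning:
  (Z=1, X=1, Y=0) weight 4/27
  (Z=1, X=1, Y=1) weight 2/27
  (Z=2, X=0, Y=0) weight 1/12
  (Z=2, X=0, Y=1) weight 1/24
Group by X:
  weight(X=0) = 1/8
  weight(X=1) = 2/9
Total weight = 1/8 + 2/9 = 25/72
P(X=0 | obs) = 1/8 / 25/72 = 9/25
P(X=1 | obs) = 2/9 / 25/72 = 16/25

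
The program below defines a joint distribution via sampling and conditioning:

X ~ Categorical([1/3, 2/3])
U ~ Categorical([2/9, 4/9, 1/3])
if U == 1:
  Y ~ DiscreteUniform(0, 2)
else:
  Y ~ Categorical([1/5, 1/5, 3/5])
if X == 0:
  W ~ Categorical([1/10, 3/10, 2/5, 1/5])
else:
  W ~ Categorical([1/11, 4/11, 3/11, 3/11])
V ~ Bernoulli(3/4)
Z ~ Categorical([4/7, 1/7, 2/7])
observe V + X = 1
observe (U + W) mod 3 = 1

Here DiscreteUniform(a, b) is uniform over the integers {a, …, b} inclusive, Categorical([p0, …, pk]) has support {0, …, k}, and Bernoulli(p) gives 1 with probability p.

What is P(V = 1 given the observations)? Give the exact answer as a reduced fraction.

Enumerate traces; 72 have nonzero weight after conditioning:
  (X=0, U=0, Y=0, W=1, V=1, Z=0) weight 1/525
  (X=0, U=0, Y=0, W=1, V=1, Z=1) weight 1/2100
  (X=0, U=0, Y=0, W=1, V=1, Z=2) weight 1/1050
  (X=0, U=0, Y=1, W=1, V=1, Z=0) weight 1/525
  (X=0, U=0, Y=1, W=1, V=1, Z=1) weight 1/2100
  (X=0, U=0, Y=1, W=1, V=1, Z=2) weight 1/1050
  (X=0, U=0, Y=2, W=1, V=1, Z=0) weight 1/175
  (X=0, U=0, Y=2, W=1, V=1, Z=1) weight 1/700
  (X=1, U=0, Y=0, W=1, V=0, Z=0) weight 16/10395
  … 63 more
Group by V:
  weight(V=0) = 1/18
  weight(V=1) = 1/12
Total weight = 1/18 + 1/12 = 5/36
P(V=0 | obs) = 1/18 / 5/36 = 2/5
P(V=1 | obs) = 1/12 / 5/36 = 3/5

P(V = 1 | obs) = 3/5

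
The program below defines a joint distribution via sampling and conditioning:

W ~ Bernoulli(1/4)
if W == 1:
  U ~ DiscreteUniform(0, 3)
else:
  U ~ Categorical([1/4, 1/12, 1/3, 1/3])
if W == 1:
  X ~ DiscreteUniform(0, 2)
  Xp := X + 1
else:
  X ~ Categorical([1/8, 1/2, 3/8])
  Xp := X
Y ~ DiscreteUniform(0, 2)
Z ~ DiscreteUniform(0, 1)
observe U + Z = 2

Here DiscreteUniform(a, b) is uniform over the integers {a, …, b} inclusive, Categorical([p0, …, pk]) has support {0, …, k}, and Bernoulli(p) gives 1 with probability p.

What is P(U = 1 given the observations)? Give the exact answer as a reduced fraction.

Enumerate traces; 36 have nonzero weight after conditioning:
  (W=0, U=1, X=0, Y=0, Z=1) weight 1/768
  (W=0, U=1, X=0, Y=1, Z=1) weight 1/768
  (W=0, U=1, X=0, Y=2, Z=1) weight 1/768
  (W=0, U=1, X=1, Y=0, Z=1) weight 1/192
  (W=0, U=1, X=1, Y=1, Z=1) weight 1/192
  (W=0, U=1, X=1, Y=2, Z=1) weight 1/192
  (W=0, U=1, X=2, Y=0, Z=1) weight 1/256
  (W=0, U=1, X=2, Y=1, Z=1) weight 1/256
  (W=0, U=2, X=0, Y=0, Z=0) weight 1/192
  … 27 more
Group by U:
  weight(U=1) = 1/16
  weight(U=2) = 5/32
Total weight = 1/16 + 5/32 = 7/32
P(U=1 | obs) = 1/16 / 7/32 = 2/7
P(U=2 | obs) = 5/32 / 7/32 = 5/7

P(U = 1 | obs) = 2/7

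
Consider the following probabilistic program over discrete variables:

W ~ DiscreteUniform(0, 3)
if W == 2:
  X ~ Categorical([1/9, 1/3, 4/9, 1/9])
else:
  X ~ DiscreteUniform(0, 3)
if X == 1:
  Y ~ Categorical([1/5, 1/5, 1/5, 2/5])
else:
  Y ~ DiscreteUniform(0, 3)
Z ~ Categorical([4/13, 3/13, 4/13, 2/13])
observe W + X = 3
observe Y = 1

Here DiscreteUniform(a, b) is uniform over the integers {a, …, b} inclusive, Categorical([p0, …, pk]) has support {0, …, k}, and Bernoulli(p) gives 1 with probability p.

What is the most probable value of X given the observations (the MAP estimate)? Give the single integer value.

Enumerate traces; 16 have nonzero weight after conditioning:
  (W=0, X=3, Y=1, Z=0) weight 1/208
  (W=0, X=3, Y=1, Z=1) weight 3/832
  (W=0, X=3, Y=1, Z=2) weight 1/208
  (W=0, X=3, Y=1, Z=3) weight 1/416
  (W=1, X=2, Y=1, Z=0) weight 1/208
  (W=1, X=2, Y=1, Z=1) weight 3/832
  (W=1, X=2, Y=1, Z=2) weight 1/208
  (W=1, X=2, Y=1, Z=3) weight 1/416
  (W=2, X=1, Y=1, Z=0) weight 1/195
  (W=3, X=0, Y=1, Z=0) weight 1/208
  … 6 more
Group by X:
  weight(X=0) = 1/64
  weight(X=1) = 1/60
  weight(X=2) = 1/64
  weight(X=3) = 1/64
Total weight = 1/64 + 1/60 + 1/64 + 1/64 = 61/960
P(X=0 | obs) = 1/64 / 61/960 = 15/61
P(X=1 | obs) = 1/60 / 61/960 = 16/61
P(X=2 | obs) = 1/64 / 61/960 = 15/61
P(X=3 | obs) = 1/64 / 61/960 = 15/61
argmax = 1

argmax_v P(X = v | obs) = 1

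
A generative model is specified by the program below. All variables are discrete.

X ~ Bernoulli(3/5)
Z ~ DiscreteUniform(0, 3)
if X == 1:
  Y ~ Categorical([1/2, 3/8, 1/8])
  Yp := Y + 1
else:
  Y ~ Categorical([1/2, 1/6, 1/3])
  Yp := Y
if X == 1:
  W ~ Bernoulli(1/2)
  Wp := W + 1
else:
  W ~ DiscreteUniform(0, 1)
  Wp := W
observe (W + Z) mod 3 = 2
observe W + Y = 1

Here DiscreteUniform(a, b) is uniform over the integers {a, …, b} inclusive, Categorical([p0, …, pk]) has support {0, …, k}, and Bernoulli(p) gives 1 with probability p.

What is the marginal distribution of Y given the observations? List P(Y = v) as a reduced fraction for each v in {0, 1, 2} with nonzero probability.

Enumerate traces; 4 have nonzero weight after conditioning:
  (X=0, Z=1, Y=0, W=1) weight 1/40
  (X=0, Z=2, Y=1, W=0) weight 1/120
  (X=1, Z=1, Y=0, W=1) weight 3/80
  (X=1, Z=2, Y=1, W=0) weight 9/320
Group by Y:
  weight(Y=0) = 1/16
  weight(Y=1) = 7/192
Total weight = 1/16 + 7/192 = 19/192
P(Y=0 | obs) = 1/16 / 19/192 = 12/19
P(Y=1 | obs) = 7/192 / 19/192 = 7/19

P(Y=0) = 12/19, P(Y=1) = 7/19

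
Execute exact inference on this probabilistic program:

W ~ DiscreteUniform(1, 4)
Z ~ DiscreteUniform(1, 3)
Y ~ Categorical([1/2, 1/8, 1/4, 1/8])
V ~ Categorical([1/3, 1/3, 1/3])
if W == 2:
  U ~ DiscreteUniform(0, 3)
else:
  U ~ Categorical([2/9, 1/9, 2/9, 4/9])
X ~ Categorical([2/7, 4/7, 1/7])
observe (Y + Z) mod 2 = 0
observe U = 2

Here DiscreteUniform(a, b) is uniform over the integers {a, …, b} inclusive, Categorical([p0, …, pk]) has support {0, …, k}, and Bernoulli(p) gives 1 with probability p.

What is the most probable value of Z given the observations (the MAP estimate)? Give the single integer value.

Enumerate traces; 216 have nonzero weight after conditioning:
  (W=1, Z=1, Y=1, V=0, U=2, X=0) weight 1/4536
  (W=1, Z=1, Y=1, V=0, U=2, X=1) weight 1/2268
  (W=1, Z=1, Y=1, V=0, U=2, X=2) weight 1/9072
  (W=1, Z=1, Y=1, V=1, U=2, X=0) weight 1/4536
  (W=1, Z=1, Y=1, V=1, U=2, X=1) weight 1/2268
  (W=1, Z=1, Y=1, V=1, U=2, X=2) weight 1/9072
  (W=1, Z=1, Y=1, V=2, U=2, X=0) weight 1/4536
  (W=1, Z=1, Y=1, V=2, U=2, X=1) weight 1/2268
  (W=1, Z=2, Y=0, V=0, U=2, X=0) weight 1/1134
  (W=1, Z=3, Y=1, V=0, U=2, X=0) weight 1/4536
  … 206 more
Group by Z:
  weight(Z=1) = 11/576
  weight(Z=2) = 11/192
  weight(Z=3) = 11/576
Total weight = 11/576 + 11/192 + 11/576 = 55/576
P(Z=1 | obs) = 11/576 / 55/576 = 1/5
P(Z=2 | obs) = 11/192 / 55/576 = 3/5
P(Z=3 | obs) = 11/576 / 55/576 = 1/5
argmax = 2

argmax_v P(Z = v | obs) = 2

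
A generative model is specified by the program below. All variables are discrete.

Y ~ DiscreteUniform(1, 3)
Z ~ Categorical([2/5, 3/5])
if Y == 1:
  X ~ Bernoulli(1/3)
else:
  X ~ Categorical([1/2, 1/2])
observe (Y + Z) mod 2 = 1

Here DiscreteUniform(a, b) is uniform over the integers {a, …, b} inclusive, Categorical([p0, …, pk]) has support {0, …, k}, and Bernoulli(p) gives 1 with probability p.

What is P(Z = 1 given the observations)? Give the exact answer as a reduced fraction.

P(Z = 1 | obs) = 3/7

Enumerate traces; 6 have nonzero weight after conditioning:
  (Y=1, Z=0, X=0) weight 4/45
  (Y=1, Z=0, X=1) weight 2/45
  (Y=2, Z=1, X=0) weight 1/10
  (Y=2, Z=1, X=1) weight 1/10
  (Y=3, Z=0, X=0) weight 1/15
  (Y=3, Z=0, X=1) weight 1/15
Group by Z:
  weight(Z=0) = 4/15
  weight(Z=1) = 1/5
Total weight = 4/15 + 1/5 = 7/15
P(Z=0 | obs) = 4/15 / 7/15 = 4/7
P(Z=1 | obs) = 1/5 / 7/15 = 3/7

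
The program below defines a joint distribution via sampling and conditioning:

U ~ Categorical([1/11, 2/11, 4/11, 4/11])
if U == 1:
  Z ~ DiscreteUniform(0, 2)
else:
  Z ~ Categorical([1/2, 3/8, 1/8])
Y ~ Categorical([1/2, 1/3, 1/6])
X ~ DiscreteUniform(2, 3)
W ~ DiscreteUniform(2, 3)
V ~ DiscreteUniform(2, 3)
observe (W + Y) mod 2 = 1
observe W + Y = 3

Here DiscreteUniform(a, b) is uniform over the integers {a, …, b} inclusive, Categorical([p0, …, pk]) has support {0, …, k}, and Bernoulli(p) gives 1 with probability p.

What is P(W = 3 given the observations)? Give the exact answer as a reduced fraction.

Enumerate traces; 96 have nonzero weight after conditioning:
  (U=0, Z=0, Y=0, X=2, W=3, V=2) weight 1/352
  (U=0, Z=0, Y=0, X=2, W=3, V=3) weight 1/352
  (U=0, Z=0, Y=0, X=3, W=3, V=2) weight 1/352
  (U=0, Z=0, Y=0, X=3, W=3, V=3) weight 1/352
  (U=0, Z=0, Y=1, X=2, W=2, V=2) weight 1/528
  (U=0, Z=0, Y=1, X=2, W=2, V=3) weight 1/528
  (U=0, Z=0, Y=1, X=3, W=2, V=2) weight 1/528
  (U=0, Z=0, Y=1, X=3, W=2, V=3) weight 1/528
  … 88 more
Group by W:
  weight(W=2) = 1/6
  weight(W=3) = 1/4
Total weight = 1/6 + 1/4 = 5/12
P(W=2 | obs) = 1/6 / 5/12 = 2/5
P(W=3 | obs) = 1/4 / 5/12 = 3/5

P(W = 3 | obs) = 3/5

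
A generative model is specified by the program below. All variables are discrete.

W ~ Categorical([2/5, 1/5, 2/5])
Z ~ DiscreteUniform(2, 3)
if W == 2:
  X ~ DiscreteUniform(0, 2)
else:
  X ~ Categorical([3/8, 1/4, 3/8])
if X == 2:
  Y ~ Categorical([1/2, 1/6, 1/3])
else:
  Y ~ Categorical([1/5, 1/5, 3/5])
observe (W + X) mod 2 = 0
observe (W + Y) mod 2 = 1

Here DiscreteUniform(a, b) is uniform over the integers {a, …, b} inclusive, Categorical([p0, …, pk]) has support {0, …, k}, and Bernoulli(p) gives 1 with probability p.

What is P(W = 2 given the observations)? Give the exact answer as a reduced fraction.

P(W = 2 | obs) = 88/259

Enumerate traces; 12 have nonzero weight after conditioning:
  (W=0, Z=2, X=0, Y=1) weight 3/200
  (W=0, Z=2, X=2, Y=1) weight 1/80
  (W=0, Z=3, X=0, Y=1) weight 3/200
  (W=0, Z=3, X=2, Y=1) weight 1/80
  (W=1, Z=2, X=1, Y=0) weight 1/200
  (W=1, Z=2, X=1, Y=2) weight 3/200
  (W=1, Z=3, X=1, Y=0) weight 1/200
  (W=1, Z=3, X=1, Y=2) weight 3/200
  (W=2, Z=2, X=0, Y=1) weight 1/75
  … 3 more
Group by W:
  weight(W=0) = 11/200
  weight(W=1) = 1/25
  weight(W=2) = 11/225
Total weight = 11/200 + 1/25 + 11/225 = 259/1800
P(W=0 | obs) = 11/200 / 259/1800 = 99/259
P(W=1 | obs) = 1/25 / 259/1800 = 72/259
P(W=2 | obs) = 11/225 / 259/1800 = 88/259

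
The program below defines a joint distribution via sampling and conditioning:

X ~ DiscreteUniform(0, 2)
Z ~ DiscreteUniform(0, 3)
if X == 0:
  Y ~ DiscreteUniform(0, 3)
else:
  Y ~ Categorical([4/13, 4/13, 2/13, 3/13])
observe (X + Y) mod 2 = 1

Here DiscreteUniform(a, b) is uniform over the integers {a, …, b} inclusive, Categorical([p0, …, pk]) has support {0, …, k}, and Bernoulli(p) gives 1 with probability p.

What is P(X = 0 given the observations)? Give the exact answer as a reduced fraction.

Enumerate traces; 24 have nonzero weight after conditioning:
  (X=0, Z=0, Y=1) weight 1/48
  (X=0, Z=0, Y=3) weight 1/48
  (X=0, Z=1, Y=1) weight 1/48
  (X=0, Z=1, Y=3) weight 1/48
  (X=0, Z=2, Y=1) weight 1/48
  (X=0, Z=2, Y=3) weight 1/48
  (X=0, Z=3, Y=1) weight 1/48
  (X=0, Z=3, Y=3) weight 1/48
  (X=1, Z=0, Y=0) weight 1/39
  (X=2, Z=0, Y=1) weight 1/39
  … 14 more
Group by X:
  weight(X=0) = 1/6
  weight(X=1) = 2/13
  weight(X=2) = 7/39
Total weight = 1/6 + 2/13 + 7/39 = 1/2
P(X=0 | obs) = 1/6 / 1/2 = 1/3
P(X=1 | obs) = 2/13 / 1/2 = 4/13
P(X=2 | obs) = 7/39 / 1/2 = 14/39

P(X = 0 | obs) = 1/3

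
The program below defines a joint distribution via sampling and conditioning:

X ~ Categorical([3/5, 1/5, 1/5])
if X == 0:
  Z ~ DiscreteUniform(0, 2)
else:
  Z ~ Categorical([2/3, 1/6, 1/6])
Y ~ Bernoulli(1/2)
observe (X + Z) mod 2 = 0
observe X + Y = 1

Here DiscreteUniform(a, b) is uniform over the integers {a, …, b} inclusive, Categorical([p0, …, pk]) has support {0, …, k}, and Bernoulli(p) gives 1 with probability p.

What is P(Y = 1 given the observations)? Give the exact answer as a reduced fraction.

P(Y = 1 | obs) = 12/13

Enumerate traces; 3 have nonzero weight after conditioning:
  (X=0, Z=0, Y=1) weight 1/10
  (X=0, Z=2, Y=1) weight 1/10
  (X=1, Z=1, Y=0) weight 1/60
Group by Y:
  weight(Y=0) = 1/60
  weight(Y=1) = 1/5
Total weight = 1/60 + 1/5 = 13/60
P(Y=0 | obs) = 1/60 / 13/60 = 1/13
P(Y=1 | obs) = 1/5 / 13/60 = 12/13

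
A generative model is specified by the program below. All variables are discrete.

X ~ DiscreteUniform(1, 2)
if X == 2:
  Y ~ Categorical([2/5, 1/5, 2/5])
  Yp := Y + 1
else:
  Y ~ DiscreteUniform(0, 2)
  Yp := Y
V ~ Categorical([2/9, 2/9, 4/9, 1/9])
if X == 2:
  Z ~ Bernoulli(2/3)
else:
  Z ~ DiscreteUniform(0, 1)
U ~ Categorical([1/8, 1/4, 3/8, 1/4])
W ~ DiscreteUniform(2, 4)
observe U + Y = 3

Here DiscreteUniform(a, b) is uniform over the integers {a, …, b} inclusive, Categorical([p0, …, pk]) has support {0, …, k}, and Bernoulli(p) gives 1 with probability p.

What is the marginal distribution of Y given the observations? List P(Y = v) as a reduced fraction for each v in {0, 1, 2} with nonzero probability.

P(Y=0) = 11/34, P(Y=1) = 6/17, P(Y=2) = 11/34

Enumerate traces; 144 have nonzero weight after conditioning:
  (X=1, Y=0, V=0, Z=0, U=3, W=2) weight 1/648
  (X=1, Y=0, V=0, Z=0, U=3, W=3) weight 1/648
  (X=1, Y=0, V=0, Z=0, U=3, W=4) weight 1/648
  (X=1, Y=0, V=0, Z=1, U=3, W=2) weight 1/648
  (X=1, Y=0, V=0, Z=1, U=3, W=3) weight 1/648
  (X=1, Y=0, V=0, Z=1, U=3, W=4) weight 1/648
  (X=1, Y=0, V=1, Z=0, U=3, W=2) weight 1/648
  (X=1, Y=0, V=1, Z=0, U=3, W=3) weight 1/648
  (X=1, Y=1, V=0, Z=0, U=2, W=2) weight 1/432
  (X=1, Y=2, V=0, Z=0, U=1, W=2) weight 1/648
  … 134 more
Group by Y:
  weight(Y=0) = 11/120
  weight(Y=1) = 1/10
  weight(Y=2) = 11/120
Total weight = 11/120 + 1/10 + 11/120 = 17/60
P(Y=0 | obs) = 11/120 / 17/60 = 11/34
P(Y=1 | obs) = 1/10 / 17/60 = 6/17
P(Y=2 | obs) = 11/120 / 17/60 = 11/34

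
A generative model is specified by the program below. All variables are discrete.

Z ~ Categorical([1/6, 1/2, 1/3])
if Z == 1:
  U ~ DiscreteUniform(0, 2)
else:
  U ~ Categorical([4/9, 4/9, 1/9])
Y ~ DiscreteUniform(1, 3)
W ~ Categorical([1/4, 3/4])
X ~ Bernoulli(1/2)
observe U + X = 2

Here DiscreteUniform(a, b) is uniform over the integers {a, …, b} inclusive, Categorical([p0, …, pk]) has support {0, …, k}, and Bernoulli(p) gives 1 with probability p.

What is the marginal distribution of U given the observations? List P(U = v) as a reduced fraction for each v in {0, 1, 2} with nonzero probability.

Enumerate traces; 36 have nonzero weight after conditioning:
  (Z=0, U=1, Y=1, W=0, X=1) weight 1/324
  (Z=0, U=1, Y=1, W=1, X=1) weight 1/108
  (Z=0, U=1, Y=2, W=0, X=1) weight 1/324
  (Z=0, U=1, Y=2, W=1, X=1) weight 1/108
  (Z=0, U=1, Y=3, W=0, X=1) weight 1/324
  (Z=0, U=1, Y=3, W=1, X=1) weight 1/108
  (Z=0, U=2, Y=1, W=0, X=0) weight 1/1296
  (Z=0, U=2, Y=1, W=1, X=0) weight 1/432
  … 28 more
Group by U:
  weight(U=1) = 7/36
  weight(U=2) = 1/9
Total weight = 7/36 + 1/9 = 11/36
P(U=1 | obs) = 7/36 / 11/36 = 7/11
P(U=2 | obs) = 1/9 / 11/36 = 4/11

P(U=1) = 7/11, P(U=2) = 4/11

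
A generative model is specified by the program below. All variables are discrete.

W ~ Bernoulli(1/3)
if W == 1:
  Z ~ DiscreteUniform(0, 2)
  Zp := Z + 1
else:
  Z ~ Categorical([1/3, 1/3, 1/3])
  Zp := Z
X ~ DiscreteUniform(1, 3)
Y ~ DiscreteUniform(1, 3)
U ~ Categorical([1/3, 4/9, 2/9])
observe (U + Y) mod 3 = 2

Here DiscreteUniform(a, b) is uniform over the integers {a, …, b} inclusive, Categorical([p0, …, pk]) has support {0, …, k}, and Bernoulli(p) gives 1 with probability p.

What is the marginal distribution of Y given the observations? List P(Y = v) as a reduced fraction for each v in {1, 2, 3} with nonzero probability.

P(Y=1) = 4/9, P(Y=2) = 1/3, P(Y=3) = 2/9

Enumerate traces; 54 have nonzero weight after conditioning:
  (W=0, Z=0, X=1, Y=1, U=1) weight 8/729
  (W=0, Z=0, X=1, Y=2, U=0) weight 2/243
  (W=0, Z=0, X=1, Y=3, U=2) weight 4/729
  (W=0, Z=0, X=2, Y=1, U=1) weight 8/729
  (W=0, Z=0, X=2, Y=2, U=0) weight 2/243
  (W=0, Z=0, X=2, Y=3, U=2) weight 4/729
  (W=0, Z=0, X=3, Y=1, U=1) weight 8/729
  (W=0, Z=0, X=3, Y=2, U=0) weight 2/243
  … 46 more
Group by Y:
  weight(Y=1) = 4/27
  weight(Y=2) = 1/9
  weight(Y=3) = 2/27
Total weight = 4/27 + 1/9 + 2/27 = 1/3
P(Y=1 | obs) = 4/27 / 1/3 = 4/9
P(Y=2 | obs) = 1/9 / 1/3 = 1/3
P(Y=3 | obs) = 2/27 / 1/3 = 2/9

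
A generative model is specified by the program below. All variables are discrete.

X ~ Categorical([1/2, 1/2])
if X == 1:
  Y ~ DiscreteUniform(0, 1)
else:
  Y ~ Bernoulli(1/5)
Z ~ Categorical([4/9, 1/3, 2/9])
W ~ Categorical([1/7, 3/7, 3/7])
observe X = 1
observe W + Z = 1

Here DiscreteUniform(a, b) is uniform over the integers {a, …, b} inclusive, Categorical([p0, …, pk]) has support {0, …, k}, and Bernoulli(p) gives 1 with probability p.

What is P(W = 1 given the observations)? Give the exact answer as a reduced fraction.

P(W = 1 | obs) = 4/5

Enumerate traces; 4 have nonzero weight after conditioning:
  (X=1, Y=0, Z=0, W=1) weight 1/21
  (X=1, Y=0, Z=1, W=0) weight 1/84
  (X=1, Y=1, Z=0, W=1) weight 1/21
  (X=1, Y=1, Z=1, W=0) weight 1/84
Group by W:
  weight(W=0) = 1/42
  weight(W=1) = 2/21
Total weight = 1/42 + 2/21 = 5/42
P(W=0 | obs) = 1/42 / 5/42 = 1/5
P(W=1 | obs) = 2/21 / 5/42 = 4/5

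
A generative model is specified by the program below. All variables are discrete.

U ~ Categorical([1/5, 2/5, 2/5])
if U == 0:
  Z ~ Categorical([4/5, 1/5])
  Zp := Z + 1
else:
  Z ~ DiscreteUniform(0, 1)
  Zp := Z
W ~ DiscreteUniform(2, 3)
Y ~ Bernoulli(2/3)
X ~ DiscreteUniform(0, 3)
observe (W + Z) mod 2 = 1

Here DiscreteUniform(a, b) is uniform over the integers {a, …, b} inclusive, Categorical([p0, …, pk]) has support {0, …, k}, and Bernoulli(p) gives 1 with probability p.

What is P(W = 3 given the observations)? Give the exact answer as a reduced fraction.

P(W = 3 | obs) = 14/25

Enumerate traces; 48 have nonzero weight after conditioning:
  (U=0, Z=0, W=3, Y=0, X=0) weight 1/150
  (U=0, Z=0, W=3, Y=0, X=1) weight 1/150
  (U=0, Z=0, W=3, Y=0, X=2) weight 1/150
  (U=0, Z=0, W=3, Y=0, X=3) weight 1/150
  (U=0, Z=0, W=3, Y=1, X=0) weight 1/75
  (U=0, Z=0, W=3, Y=1, X=1) weight 1/75
  (U=0, Z=0, W=3, Y=1, X=2) weight 1/75
  (U=0, Z=0, W=3, Y=1, X=3) weight 1/75
  (U=0, Z=1, W=2, Y=0, X=0) weight 1/600
  … 39 more
Group by W:
  weight(W=2) = 11/50
  weight(W=3) = 7/25
Total weight = 11/50 + 7/25 = 1/2
P(W=2 | obs) = 11/50 / 1/2 = 11/25
P(W=3 | obs) = 7/25 / 1/2 = 14/25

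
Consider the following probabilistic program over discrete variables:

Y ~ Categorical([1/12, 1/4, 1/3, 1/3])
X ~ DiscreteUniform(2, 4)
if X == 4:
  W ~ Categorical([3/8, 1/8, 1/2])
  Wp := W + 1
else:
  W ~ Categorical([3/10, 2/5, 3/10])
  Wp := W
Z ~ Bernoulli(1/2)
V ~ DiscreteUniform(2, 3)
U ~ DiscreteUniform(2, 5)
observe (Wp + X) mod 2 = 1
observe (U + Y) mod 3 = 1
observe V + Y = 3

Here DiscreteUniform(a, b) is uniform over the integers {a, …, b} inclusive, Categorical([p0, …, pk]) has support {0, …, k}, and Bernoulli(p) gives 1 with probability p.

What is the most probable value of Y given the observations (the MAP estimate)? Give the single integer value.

Enumerate traces; 20 have nonzero weight after conditioning:
  (Y=0, X=2, W=1, Z=0, V=3, U=4) weight 1/1440
  (Y=0, X=2, W=1, Z=1, V=3, U=4) weight 1/1440
  (Y=0, X=3, W=0, Z=0, V=3, U=4) weight 1/1920
  (Y=0, X=3, W=0, Z=1, V=3, U=4) weight 1/1920
  (Y=0, X=3, W=2, Z=0, V=3, U=4) weight 1/1920
  (Y=0, X=3, W=2, Z=1, V=3, U=4) weight 1/1920
  (Y=0, X=4, W=0, Z=0, V=3, U=4) weight 1/1536
  (Y=0, X=4, W=0, Z=1, V=3, U=4) weight 1/1536
  (Y=1, X=2, W=1, Z=0, V=2, U=3) weight 1/480
  … 11 more
Group by Y:
  weight(Y=0) = 5/768
  weight(Y=1) = 5/256
Total weight = 5/768 + 5/256 = 5/192
P(Y=0 | obs) = 5/768 / 5/192 = 1/4
P(Y=1 | obs) = 5/256 / 5/192 = 3/4
argmax = 1

argmax_v P(Y = v | obs) = 1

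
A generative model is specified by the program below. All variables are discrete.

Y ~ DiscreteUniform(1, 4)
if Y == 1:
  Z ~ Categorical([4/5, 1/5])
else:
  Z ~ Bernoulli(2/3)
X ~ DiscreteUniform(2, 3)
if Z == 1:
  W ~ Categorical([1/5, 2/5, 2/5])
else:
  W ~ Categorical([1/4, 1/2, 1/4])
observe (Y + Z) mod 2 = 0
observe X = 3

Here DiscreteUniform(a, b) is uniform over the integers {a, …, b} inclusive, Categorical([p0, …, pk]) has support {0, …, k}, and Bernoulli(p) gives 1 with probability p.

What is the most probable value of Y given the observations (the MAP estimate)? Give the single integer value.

Enumerate traces; 12 have nonzero weight after conditioning:
  (Y=1, Z=1, X=3, W=0) weight 1/200
  (Y=1, Z=1, X=3, W=1) weight 1/100
  (Y=1, Z=1, X=3, W=2) weight 1/100
  (Y=2, Z=0, X=3, W=0) weight 1/96
  (Y=2, Z=0, X=3, W=1) weight 1/48
  (Y=2, Z=0, X=3, W=2) weight 1/96
  (Y=3, Z=1, X=3, W=0) weight 1/60
  (Y=3, Z=1, X=3, W=1) weight 1/30
  (Y=4, Z=0, X=3, W=0) weight 1/96
  … 3 more
Group by Y:
  weight(Y=1) = 1/40
  weight(Y=2) = 1/24
  weight(Y=3) = 1/12
  weight(Y=4) = 1/24
Total weight = 1/40 + 1/24 + 1/12 + 1/24 = 23/120
P(Y=1 | obs) = 1/40 / 23/120 = 3/23
P(Y=2 | obs) = 1/24 / 23/120 = 5/23
P(Y=3 | obs) = 1/12 / 23/120 = 10/23
P(Y=4 | obs) = 1/24 / 23/120 = 5/23
argmax = 3

argmax_v P(Y = v | obs) = 3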